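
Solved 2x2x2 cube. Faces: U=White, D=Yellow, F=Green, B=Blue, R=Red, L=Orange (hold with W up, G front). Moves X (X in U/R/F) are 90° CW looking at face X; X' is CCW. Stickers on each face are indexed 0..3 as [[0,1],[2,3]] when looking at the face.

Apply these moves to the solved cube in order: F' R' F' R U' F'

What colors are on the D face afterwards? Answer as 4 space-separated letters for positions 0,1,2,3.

After move 1 (F'): F=GGGG U=WWRR R=YRYR D=OOYY L=OWOW
After move 2 (R'): R=RRYY U=WBRB F=GWGR D=OGYG B=YBOB
After move 3 (F'): F=WRGG U=WBRY R=GROY D=WWYG L=OBOR
After move 4 (R): R=OGYR U=WRRG F=WWGG D=WOYY B=YBBB
After move 5 (U'): U=RGWR F=OBGG R=WWYR B=OGBB L=YBOR
After move 6 (F'): F=BGOG U=RGWY R=OWWR D=BRYY L=YROW
Query: D face = BRYY

Answer: B R Y Y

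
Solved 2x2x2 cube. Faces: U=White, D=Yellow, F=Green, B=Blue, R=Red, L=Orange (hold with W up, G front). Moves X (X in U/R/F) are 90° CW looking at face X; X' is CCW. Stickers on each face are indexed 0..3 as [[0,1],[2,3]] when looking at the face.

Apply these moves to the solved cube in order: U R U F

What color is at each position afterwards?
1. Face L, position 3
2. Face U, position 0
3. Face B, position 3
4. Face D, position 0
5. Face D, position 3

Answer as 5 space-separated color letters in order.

After move 1 (U): U=WWWW F=RRGG R=BBRR B=OOBB L=GGOO
After move 2 (R): R=RBRB U=WRWG F=RYGY D=YBYO B=WOWB
After move 3 (U): U=WWGR F=RBGY R=WORB B=GGWB L=RYOO
After move 4 (F): F=GRYB U=WWOY R=GORB D=RWYO L=RYOB
Query 1: L[3] = B
Query 2: U[0] = W
Query 3: B[3] = B
Query 4: D[0] = R
Query 5: D[3] = O

Answer: B W B R O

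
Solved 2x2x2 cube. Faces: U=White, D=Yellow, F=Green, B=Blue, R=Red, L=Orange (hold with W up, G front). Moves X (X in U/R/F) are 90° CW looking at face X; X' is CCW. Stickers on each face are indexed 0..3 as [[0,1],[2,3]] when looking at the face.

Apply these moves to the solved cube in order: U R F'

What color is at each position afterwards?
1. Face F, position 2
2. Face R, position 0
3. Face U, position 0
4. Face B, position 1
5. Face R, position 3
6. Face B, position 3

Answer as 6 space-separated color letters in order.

Answer: R B W O B B

Derivation:
After move 1 (U): U=WWWW F=RRGG R=BBRR B=OOBB L=GGOO
After move 2 (R): R=RBRB U=WRWG F=RYGY D=YBYO B=WOWB
After move 3 (F'): F=YYRG U=WRRR R=BBYB D=GOYO L=GGOW
Query 1: F[2] = R
Query 2: R[0] = B
Query 3: U[0] = W
Query 4: B[1] = O
Query 5: R[3] = B
Query 6: B[3] = B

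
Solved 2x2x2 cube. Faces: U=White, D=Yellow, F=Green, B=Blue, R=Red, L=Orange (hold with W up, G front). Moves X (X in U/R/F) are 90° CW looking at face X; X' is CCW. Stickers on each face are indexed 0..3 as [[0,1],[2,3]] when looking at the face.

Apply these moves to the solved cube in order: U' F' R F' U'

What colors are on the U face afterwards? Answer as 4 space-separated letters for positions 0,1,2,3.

After move 1 (U'): U=WWWW F=OOGG R=GGRR B=RRBB L=BBOO
After move 2 (F'): F=OGOG U=WWGR R=YGYR D=BOYY L=BWOW
After move 3 (R): R=YYRG U=WGGG F=OOOY D=BBYR B=RRWB
After move 4 (F'): F=OYOO U=WGYR R=BYBG D=WWYR L=BGOG
After move 5 (U'): U=GRWY F=BGOO R=OYBG B=BYWB L=RROG
Query: U face = GRWY

Answer: G R W Y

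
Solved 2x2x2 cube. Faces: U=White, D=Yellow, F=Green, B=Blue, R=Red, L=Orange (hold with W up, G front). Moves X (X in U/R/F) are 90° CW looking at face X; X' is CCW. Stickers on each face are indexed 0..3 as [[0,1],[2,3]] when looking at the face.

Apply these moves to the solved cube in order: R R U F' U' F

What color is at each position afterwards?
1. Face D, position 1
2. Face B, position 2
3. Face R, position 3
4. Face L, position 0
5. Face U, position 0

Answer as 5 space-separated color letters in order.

After move 1 (R): R=RRRR U=WGWG F=GYGY D=YBYB B=WBWB
After move 2 (R): R=RRRR U=WYWY F=GBGB D=YWYW B=GBGB
After move 3 (U): U=WWYY F=RRGB R=GBRR B=OOGB L=GBOO
After move 4 (F'): F=RBRG U=WWGR R=WBYR D=BOYW L=GYOY
After move 5 (U'): U=WRWG F=GYRG R=RBYR B=WBGB L=OOOY
After move 6 (F): F=RGGY U=WRYO R=WBGR D=YRYW L=OBOO
Query 1: D[1] = R
Query 2: B[2] = G
Query 3: R[3] = R
Query 4: L[0] = O
Query 5: U[0] = W

Answer: R G R O W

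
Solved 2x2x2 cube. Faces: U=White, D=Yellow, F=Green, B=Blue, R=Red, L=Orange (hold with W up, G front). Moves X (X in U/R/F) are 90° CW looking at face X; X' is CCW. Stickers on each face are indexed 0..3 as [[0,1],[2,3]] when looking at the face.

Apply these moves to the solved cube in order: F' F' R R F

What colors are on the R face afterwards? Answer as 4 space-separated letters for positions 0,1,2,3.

After move 1 (F'): F=GGGG U=WWRR R=YRYR D=OOYY L=OWOW
After move 2 (F'): F=GGGG U=WWYY R=OROR D=WWYY L=OROR
After move 3 (R): R=OORR U=WGYG F=GWGY D=WBYB B=YBWB
After move 4 (R): R=RORO U=WWYY F=GBGB D=WWYY B=GBGB
After move 5 (F): F=GGBB U=WWRR R=YOYO D=RRYY L=OWOW
Query: R face = YOYO

Answer: Y O Y O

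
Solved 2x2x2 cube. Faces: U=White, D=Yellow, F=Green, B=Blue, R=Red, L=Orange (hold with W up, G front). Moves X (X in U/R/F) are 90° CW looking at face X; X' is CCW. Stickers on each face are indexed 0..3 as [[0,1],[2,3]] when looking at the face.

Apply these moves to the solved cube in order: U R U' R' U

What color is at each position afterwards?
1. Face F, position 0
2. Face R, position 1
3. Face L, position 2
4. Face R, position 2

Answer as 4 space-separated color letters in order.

After move 1 (U): U=WWWW F=RRGG R=BBRR B=OOBB L=GGOO
After move 2 (R): R=RBRB U=WRWG F=RYGY D=YBYO B=WOWB
After move 3 (U'): U=RGWW F=GGGY R=RYRB B=RBWB L=WOOO
After move 4 (R'): R=YBRR U=RWWR F=GGGW D=YGYY B=OBBB
After move 5 (U): U=WRRW F=YBGW R=OBRR B=WOBB L=GGOO
Query 1: F[0] = Y
Query 2: R[1] = B
Query 3: L[2] = O
Query 4: R[2] = R

Answer: Y B O R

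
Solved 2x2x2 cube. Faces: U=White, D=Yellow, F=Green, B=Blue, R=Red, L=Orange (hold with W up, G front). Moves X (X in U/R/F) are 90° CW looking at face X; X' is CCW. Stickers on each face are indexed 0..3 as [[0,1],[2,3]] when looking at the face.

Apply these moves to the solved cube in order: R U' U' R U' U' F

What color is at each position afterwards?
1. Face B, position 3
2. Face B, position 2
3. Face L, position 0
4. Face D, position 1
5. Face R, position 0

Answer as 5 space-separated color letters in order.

Answer: B W R R B

Derivation:
After move 1 (R): R=RRRR U=WGWG F=GYGY D=YBYB B=WBWB
After move 2 (U'): U=GGWW F=OOGY R=GYRR B=RRWB L=WBOO
After move 3 (U'): U=GWGW F=WBGY R=OORR B=GYWB L=RROO
After move 4 (R): R=RORO U=GBGY F=WBGB D=YWYG B=WYWB
After move 5 (U'): U=BYGG F=RRGB R=WBRO B=ROWB L=WYOO
After move 6 (U'): U=YGBG F=WYGB R=RRRO B=WBWB L=ROOO
After move 7 (F): F=GWBY U=YGOO R=BRGO D=RRYG L=RYOW
Query 1: B[3] = B
Query 2: B[2] = W
Query 3: L[0] = R
Query 4: D[1] = R
Query 5: R[0] = B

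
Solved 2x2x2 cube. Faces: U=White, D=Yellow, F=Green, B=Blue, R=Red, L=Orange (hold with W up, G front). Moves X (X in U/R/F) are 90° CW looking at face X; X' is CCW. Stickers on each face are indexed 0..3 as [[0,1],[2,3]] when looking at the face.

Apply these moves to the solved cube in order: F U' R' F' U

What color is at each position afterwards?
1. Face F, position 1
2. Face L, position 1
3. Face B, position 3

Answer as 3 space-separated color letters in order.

After move 1 (F): F=GGGG U=WWOO R=WRWR D=RRYY L=OYOY
After move 2 (U'): U=WOWO F=OYGG R=GGWR B=WRBB L=BBOY
After move 3 (R'): R=GRGW U=WBWW F=OOGO D=RYYG B=YRRB
After move 4 (F'): F=OOOG U=WBGG R=YRRW D=BYYG L=BWOW
After move 5 (U): U=GWGB F=YROG R=YRRW B=BWRB L=OOOW
Query 1: F[1] = R
Query 2: L[1] = O
Query 3: B[3] = B

Answer: R O B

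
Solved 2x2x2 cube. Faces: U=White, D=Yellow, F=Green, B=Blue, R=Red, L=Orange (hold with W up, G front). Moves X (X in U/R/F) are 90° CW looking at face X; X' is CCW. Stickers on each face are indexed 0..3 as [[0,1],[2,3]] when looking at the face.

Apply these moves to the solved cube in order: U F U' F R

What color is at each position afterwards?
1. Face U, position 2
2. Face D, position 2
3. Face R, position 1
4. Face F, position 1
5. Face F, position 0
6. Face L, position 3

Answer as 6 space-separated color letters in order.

Answer: Y Y W G G B

Derivation:
After move 1 (U): U=WWWW F=RRGG R=BBRR B=OOBB L=GGOO
After move 2 (F): F=GRGR U=WWOG R=WBWR D=RBYY L=GYOY
After move 3 (U'): U=WGWO F=GYGR R=GRWR B=WBBB L=OOOY
After move 4 (F): F=GGRY U=WGYO R=WROR D=WGYY L=OROB
After move 5 (R): R=OWRR U=WGYY F=GGRY D=WBYW B=OBGB
Query 1: U[2] = Y
Query 2: D[2] = Y
Query 3: R[1] = W
Query 4: F[1] = G
Query 5: F[0] = G
Query 6: L[3] = B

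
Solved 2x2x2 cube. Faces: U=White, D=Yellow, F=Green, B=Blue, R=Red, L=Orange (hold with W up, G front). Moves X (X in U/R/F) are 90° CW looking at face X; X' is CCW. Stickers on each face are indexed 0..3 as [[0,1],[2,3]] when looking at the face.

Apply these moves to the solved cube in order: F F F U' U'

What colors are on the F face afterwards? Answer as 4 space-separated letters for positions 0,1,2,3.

After move 1 (F): F=GGGG U=WWOO R=WRWR D=RRYY L=OYOY
After move 2 (F): F=GGGG U=WWYY R=OROR D=WWYY L=OROR
After move 3 (F): F=GGGG U=WWRR R=YRYR D=OOYY L=OWOW
After move 4 (U'): U=WRWR F=OWGG R=GGYR B=YRBB L=BBOW
After move 5 (U'): U=RRWW F=BBGG R=OWYR B=GGBB L=YROW
Query: F face = BBGG

Answer: B B G G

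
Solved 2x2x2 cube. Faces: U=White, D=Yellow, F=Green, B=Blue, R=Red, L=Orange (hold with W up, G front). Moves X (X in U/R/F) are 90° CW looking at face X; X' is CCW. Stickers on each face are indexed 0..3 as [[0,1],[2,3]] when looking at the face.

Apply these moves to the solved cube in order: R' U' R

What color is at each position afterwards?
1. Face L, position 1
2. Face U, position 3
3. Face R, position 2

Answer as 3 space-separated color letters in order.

Answer: B W R

Derivation:
After move 1 (R'): R=RRRR U=WBWB F=GWGW D=YGYG B=YBYB
After move 2 (U'): U=BBWW F=OOGW R=GWRR B=RRYB L=YBOO
After move 3 (R): R=RGRW U=BOWW F=OGGG D=YYYR B=WRBB
Query 1: L[1] = B
Query 2: U[3] = W
Query 3: R[2] = R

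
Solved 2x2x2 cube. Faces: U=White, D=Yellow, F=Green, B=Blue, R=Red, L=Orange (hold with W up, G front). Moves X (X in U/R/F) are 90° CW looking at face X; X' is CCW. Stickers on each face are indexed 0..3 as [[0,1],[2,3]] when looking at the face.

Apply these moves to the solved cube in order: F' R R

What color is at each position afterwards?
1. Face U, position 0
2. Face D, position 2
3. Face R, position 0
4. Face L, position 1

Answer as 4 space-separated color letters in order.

Answer: W Y R W

Derivation:
After move 1 (F'): F=GGGG U=WWRR R=YRYR D=OOYY L=OWOW
After move 2 (R): R=YYRR U=WGRG F=GOGY D=OBYB B=RBWB
After move 3 (R): R=RYRY U=WORY F=GBGB D=OWYR B=GBGB
Query 1: U[0] = W
Query 2: D[2] = Y
Query 3: R[0] = R
Query 4: L[1] = W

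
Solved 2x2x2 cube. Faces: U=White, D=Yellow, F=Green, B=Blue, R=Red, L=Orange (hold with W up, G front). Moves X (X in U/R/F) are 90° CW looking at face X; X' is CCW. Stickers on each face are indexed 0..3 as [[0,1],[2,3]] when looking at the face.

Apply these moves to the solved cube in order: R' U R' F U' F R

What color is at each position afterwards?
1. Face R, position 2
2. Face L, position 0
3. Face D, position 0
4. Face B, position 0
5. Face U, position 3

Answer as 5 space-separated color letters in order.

After move 1 (R'): R=RRRR U=WBWB F=GWGW D=YGYG B=YBYB
After move 2 (U): U=WWBB F=RRGW R=YBRR B=OOYB L=GWOO
After move 3 (R'): R=BRYR U=WYBO F=RWGB D=YRYW B=GOGB
After move 4 (F): F=GRBW U=WYOW R=BROR D=YBYW L=GYOR
After move 5 (U'): U=YWWO F=GYBW R=GROR B=BRGB L=GOOR
After move 6 (F): F=BGWY U=YWRO R=WROR D=OGYW L=GYOB
After move 7 (R): R=OWRR U=YGRY F=BGWW D=OGYB B=ORWB
Query 1: R[2] = R
Query 2: L[0] = G
Query 3: D[0] = O
Query 4: B[0] = O
Query 5: U[3] = Y

Answer: R G O O Y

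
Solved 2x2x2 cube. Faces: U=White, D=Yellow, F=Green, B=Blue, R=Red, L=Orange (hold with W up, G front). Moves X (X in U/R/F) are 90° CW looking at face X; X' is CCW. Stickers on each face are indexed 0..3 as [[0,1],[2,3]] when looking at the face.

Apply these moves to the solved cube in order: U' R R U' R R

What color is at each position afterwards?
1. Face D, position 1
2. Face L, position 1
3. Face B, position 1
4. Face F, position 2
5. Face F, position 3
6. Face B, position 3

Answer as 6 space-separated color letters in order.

After move 1 (U'): U=WWWW F=OOGG R=GGRR B=RRBB L=BBOO
After move 2 (R): R=RGRG U=WOWG F=OYGY D=YBYR B=WRWB
After move 3 (R): R=RRGG U=WYWY F=OBGR D=YWYW B=GROB
After move 4 (U'): U=YYWW F=BBGR R=OBGG B=RROB L=GROO
After move 5 (R): R=GOGB U=YBWR F=BWGW D=YOYR B=WRYB
After move 6 (R): R=GGBO U=YWWW F=BOGR D=YYYW B=RRBB
Query 1: D[1] = Y
Query 2: L[1] = R
Query 3: B[1] = R
Query 4: F[2] = G
Query 5: F[3] = R
Query 6: B[3] = B

Answer: Y R R G R B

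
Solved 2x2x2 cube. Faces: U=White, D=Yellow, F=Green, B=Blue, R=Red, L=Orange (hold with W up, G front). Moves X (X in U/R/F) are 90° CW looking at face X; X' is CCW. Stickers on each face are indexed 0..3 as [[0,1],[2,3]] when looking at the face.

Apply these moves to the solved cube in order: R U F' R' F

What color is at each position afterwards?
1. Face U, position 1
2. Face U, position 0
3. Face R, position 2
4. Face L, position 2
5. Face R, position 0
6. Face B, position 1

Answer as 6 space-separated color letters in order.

Answer: W W O O W O

Derivation:
After move 1 (R): R=RRRR U=WGWG F=GYGY D=YBYB B=WBWB
After move 2 (U): U=WWGG F=RRGY R=WBRR B=OOWB L=GYOO
After move 3 (F'): F=RYRG U=WWWR R=BBYR D=YOYB L=GGOG
After move 4 (R'): R=BRBY U=WWWO F=RWRR D=YYYG B=BOOB
After move 5 (F): F=RRRW U=WWGG R=WROY D=BBYG L=GYOY
Query 1: U[1] = W
Query 2: U[0] = W
Query 3: R[2] = O
Query 4: L[2] = O
Query 5: R[0] = W
Query 6: B[1] = O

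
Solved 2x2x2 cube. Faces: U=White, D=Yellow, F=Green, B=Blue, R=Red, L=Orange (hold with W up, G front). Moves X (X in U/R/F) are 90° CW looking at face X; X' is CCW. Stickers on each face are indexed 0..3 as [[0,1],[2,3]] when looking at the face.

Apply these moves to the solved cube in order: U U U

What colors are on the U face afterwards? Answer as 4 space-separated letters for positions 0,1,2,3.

After move 1 (U): U=WWWW F=RRGG R=BBRR B=OOBB L=GGOO
After move 2 (U): U=WWWW F=BBGG R=OORR B=GGBB L=RROO
After move 3 (U): U=WWWW F=OOGG R=GGRR B=RRBB L=BBOO
Query: U face = WWWW

Answer: W W W W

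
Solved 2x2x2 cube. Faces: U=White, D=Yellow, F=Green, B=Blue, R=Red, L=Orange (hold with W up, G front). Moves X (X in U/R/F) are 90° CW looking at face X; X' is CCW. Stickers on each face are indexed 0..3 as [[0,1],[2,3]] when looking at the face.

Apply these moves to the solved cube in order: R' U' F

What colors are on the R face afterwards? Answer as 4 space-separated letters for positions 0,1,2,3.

Answer: W W W R

Derivation:
After move 1 (R'): R=RRRR U=WBWB F=GWGW D=YGYG B=YBYB
After move 2 (U'): U=BBWW F=OOGW R=GWRR B=RRYB L=YBOO
After move 3 (F): F=GOWO U=BBOB R=WWWR D=RGYG L=YYOG
Query: R face = WWWR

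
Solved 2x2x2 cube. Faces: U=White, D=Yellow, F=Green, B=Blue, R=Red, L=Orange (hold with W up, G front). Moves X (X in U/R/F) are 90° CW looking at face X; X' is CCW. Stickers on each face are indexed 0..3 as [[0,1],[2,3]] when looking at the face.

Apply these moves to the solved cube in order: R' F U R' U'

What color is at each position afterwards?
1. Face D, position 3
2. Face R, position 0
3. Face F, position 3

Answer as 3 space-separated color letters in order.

After move 1 (R'): R=RRRR U=WBWB F=GWGW D=YGYG B=YBYB
After move 2 (F): F=GGWW U=WBOO R=WRBR D=RRYG L=OYOG
After move 3 (U): U=OWOB F=WRWW R=YBBR B=OYYB L=GGOG
After move 4 (R'): R=BRYB U=OYOO F=WWWB D=RRYW B=GYRB
After move 5 (U'): U=YOOO F=GGWB R=WWYB B=BRRB L=GYOG
Query 1: D[3] = W
Query 2: R[0] = W
Query 3: F[3] = B

Answer: W W B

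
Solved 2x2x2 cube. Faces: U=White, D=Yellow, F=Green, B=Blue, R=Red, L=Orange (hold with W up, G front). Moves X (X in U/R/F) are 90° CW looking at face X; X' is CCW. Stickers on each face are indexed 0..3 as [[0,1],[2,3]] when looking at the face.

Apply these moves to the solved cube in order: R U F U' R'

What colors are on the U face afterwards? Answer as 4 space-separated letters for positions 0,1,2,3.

Answer: W W W G

Derivation:
After move 1 (R): R=RRRR U=WGWG F=GYGY D=YBYB B=WBWB
After move 2 (U): U=WWGG F=RRGY R=WBRR B=OOWB L=GYOO
After move 3 (F): F=GRYR U=WWOY R=GBGR D=RWYB L=GYOB
After move 4 (U'): U=WYWO F=GYYR R=GRGR B=GBWB L=OOOB
After move 5 (R'): R=RRGG U=WWWG F=GYYO D=RYYR B=BBWB
Query: U face = WWWG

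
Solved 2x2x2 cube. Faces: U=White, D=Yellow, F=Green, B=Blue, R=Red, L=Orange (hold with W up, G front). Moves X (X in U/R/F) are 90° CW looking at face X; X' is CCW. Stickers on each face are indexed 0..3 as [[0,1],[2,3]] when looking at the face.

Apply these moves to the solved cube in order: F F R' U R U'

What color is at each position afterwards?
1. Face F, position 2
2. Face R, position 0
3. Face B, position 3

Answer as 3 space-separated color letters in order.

After move 1 (F): F=GGGG U=WWOO R=WRWR D=RRYY L=OYOY
After move 2 (F): F=GGGG U=WWYY R=OROR D=WWYY L=OROR
After move 3 (R'): R=RROO U=WBYB F=GWGY D=WGYG B=YBWB
After move 4 (U): U=YWBB F=RRGY R=YBOO B=ORWB L=GWOR
After move 5 (R): R=OYOB U=YRBY F=RGGG D=WWYO B=BRWB
After move 6 (U'): U=RYYB F=GWGG R=RGOB B=OYWB L=BROR
Query 1: F[2] = G
Query 2: R[0] = R
Query 3: B[3] = B

Answer: G R B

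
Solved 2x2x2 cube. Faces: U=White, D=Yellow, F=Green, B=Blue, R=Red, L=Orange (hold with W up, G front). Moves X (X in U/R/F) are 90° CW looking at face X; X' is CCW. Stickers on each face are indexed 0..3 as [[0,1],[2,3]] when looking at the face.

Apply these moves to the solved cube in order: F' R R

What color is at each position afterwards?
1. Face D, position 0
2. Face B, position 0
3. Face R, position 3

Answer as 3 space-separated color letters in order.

After move 1 (F'): F=GGGG U=WWRR R=YRYR D=OOYY L=OWOW
After move 2 (R): R=YYRR U=WGRG F=GOGY D=OBYB B=RBWB
After move 3 (R): R=RYRY U=WORY F=GBGB D=OWYR B=GBGB
Query 1: D[0] = O
Query 2: B[0] = G
Query 3: R[3] = Y

Answer: O G Y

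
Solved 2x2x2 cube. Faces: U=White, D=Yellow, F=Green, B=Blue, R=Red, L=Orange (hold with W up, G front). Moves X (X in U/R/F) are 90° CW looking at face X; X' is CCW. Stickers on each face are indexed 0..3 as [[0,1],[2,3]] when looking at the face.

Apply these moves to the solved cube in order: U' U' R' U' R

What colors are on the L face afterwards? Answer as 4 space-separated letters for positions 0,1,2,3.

Answer: Y G O O

Derivation:
After move 1 (U'): U=WWWW F=OOGG R=GGRR B=RRBB L=BBOO
After move 2 (U'): U=WWWW F=BBGG R=OORR B=GGBB L=RROO
After move 3 (R'): R=OROR U=WBWG F=BWGW D=YBYG B=YGYB
After move 4 (U'): U=BGWW F=RRGW R=BWOR B=ORYB L=YGOO
After move 5 (R): R=OBRW U=BRWW F=RBGG D=YYYO B=WRGB
Query: L face = YGOO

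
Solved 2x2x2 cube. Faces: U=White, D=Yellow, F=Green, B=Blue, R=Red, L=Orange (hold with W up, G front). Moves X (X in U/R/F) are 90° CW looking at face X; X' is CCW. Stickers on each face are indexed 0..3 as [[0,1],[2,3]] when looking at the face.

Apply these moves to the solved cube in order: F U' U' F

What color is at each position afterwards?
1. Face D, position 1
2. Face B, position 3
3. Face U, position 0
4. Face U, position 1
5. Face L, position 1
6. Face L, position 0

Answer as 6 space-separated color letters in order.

After move 1 (F): F=GGGG U=WWOO R=WRWR D=RRYY L=OYOY
After move 2 (U'): U=WOWO F=OYGG R=GGWR B=WRBB L=BBOY
After move 3 (U'): U=OOWW F=BBGG R=OYWR B=GGBB L=WROY
After move 4 (F): F=GBGB U=OOYR R=WYWR D=WOYY L=WROR
Query 1: D[1] = O
Query 2: B[3] = B
Query 3: U[0] = O
Query 4: U[1] = O
Query 5: L[1] = R
Query 6: L[0] = W

Answer: O B O O R W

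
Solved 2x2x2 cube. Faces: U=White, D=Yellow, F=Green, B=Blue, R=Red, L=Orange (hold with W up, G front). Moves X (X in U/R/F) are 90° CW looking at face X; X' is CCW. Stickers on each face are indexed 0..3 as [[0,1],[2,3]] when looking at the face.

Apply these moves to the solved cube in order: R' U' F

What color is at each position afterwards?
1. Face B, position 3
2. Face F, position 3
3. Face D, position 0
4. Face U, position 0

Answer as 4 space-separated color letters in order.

Answer: B O R B

Derivation:
After move 1 (R'): R=RRRR U=WBWB F=GWGW D=YGYG B=YBYB
After move 2 (U'): U=BBWW F=OOGW R=GWRR B=RRYB L=YBOO
After move 3 (F): F=GOWO U=BBOB R=WWWR D=RGYG L=YYOG
Query 1: B[3] = B
Query 2: F[3] = O
Query 3: D[0] = R
Query 4: U[0] = B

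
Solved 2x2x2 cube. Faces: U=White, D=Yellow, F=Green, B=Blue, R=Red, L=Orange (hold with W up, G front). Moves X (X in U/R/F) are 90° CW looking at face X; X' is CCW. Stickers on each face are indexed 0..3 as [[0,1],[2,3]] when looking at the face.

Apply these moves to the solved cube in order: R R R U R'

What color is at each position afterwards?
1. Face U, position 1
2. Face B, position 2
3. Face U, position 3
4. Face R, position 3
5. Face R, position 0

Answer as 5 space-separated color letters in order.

Answer: Y G O R B

Derivation:
After move 1 (R): R=RRRR U=WGWG F=GYGY D=YBYB B=WBWB
After move 2 (R): R=RRRR U=WYWY F=GBGB D=YWYW B=GBGB
After move 3 (R): R=RRRR U=WBWB F=GWGW D=YGYG B=YBYB
After move 4 (U): U=WWBB F=RRGW R=YBRR B=OOYB L=GWOO
After move 5 (R'): R=BRYR U=WYBO F=RWGB D=YRYW B=GOGB
Query 1: U[1] = Y
Query 2: B[2] = G
Query 3: U[3] = O
Query 4: R[3] = R
Query 5: R[0] = B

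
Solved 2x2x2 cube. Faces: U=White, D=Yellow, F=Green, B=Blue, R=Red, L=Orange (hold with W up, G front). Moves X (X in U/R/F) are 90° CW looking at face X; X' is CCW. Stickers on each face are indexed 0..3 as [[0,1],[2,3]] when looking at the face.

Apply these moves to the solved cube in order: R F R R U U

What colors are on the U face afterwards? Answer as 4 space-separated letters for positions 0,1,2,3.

Answer: B O R W

Derivation:
After move 1 (R): R=RRRR U=WGWG F=GYGY D=YBYB B=WBWB
After move 2 (F): F=GGYY U=WGOO R=WRGR D=RRYB L=OYOB
After move 3 (R): R=GWRR U=WGOY F=GRYB D=RWYW B=OBGB
After move 4 (R): R=RGRW U=WROB F=GWYW D=RGYO B=YBGB
After move 5 (U): U=OWBR F=RGYW R=YBRW B=OYGB L=GWOB
After move 6 (U): U=BORW F=YBYW R=OYRW B=GWGB L=RGOB
Query: U face = BORW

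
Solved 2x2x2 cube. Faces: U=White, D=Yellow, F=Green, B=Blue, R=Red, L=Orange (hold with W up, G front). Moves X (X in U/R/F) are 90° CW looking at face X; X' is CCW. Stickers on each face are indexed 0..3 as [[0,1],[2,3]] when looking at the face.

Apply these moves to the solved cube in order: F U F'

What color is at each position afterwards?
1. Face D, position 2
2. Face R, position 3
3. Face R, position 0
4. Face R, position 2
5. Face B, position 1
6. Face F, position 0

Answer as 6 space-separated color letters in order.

After move 1 (F): F=GGGG U=WWOO R=WRWR D=RRYY L=OYOY
After move 2 (U): U=OWOW F=WRGG R=BBWR B=OYBB L=GGOY
After move 3 (F'): F=RGWG U=OWBW R=RBRR D=GYYY L=GWOO
Query 1: D[2] = Y
Query 2: R[3] = R
Query 3: R[0] = R
Query 4: R[2] = R
Query 5: B[1] = Y
Query 6: F[0] = R

Answer: Y R R R Y R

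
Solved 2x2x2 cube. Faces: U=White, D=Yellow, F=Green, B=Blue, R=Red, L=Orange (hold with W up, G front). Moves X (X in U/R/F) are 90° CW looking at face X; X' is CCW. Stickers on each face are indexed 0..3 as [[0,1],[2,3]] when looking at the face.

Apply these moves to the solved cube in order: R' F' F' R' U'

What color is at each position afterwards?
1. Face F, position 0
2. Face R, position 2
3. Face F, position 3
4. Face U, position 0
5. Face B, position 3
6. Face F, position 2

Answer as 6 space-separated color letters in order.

After move 1 (R'): R=RRRR U=WBWB F=GWGW D=YGYG B=YBYB
After move 2 (F'): F=WWGG U=WBRR R=GRYR D=OOYG L=OBOW
After move 3 (F'): F=WGWG U=WBGY R=OROR D=BWYG L=OROR
After move 4 (R'): R=RROO U=WYGY F=WBWY D=BGYG B=GBWB
After move 5 (U'): U=YYWG F=ORWY R=WBOO B=RRWB L=GBOR
Query 1: F[0] = O
Query 2: R[2] = O
Query 3: F[3] = Y
Query 4: U[0] = Y
Query 5: B[3] = B
Query 6: F[2] = W

Answer: O O Y Y B W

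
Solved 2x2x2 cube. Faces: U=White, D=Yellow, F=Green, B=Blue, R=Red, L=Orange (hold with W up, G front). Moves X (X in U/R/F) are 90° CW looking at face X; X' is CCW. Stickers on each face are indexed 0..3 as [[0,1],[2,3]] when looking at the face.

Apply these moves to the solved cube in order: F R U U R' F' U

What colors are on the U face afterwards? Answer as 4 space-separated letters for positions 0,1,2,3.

Answer: Y G O W

Derivation:
After move 1 (F): F=GGGG U=WWOO R=WRWR D=RRYY L=OYOY
After move 2 (R): R=WWRR U=WGOG F=GRGY D=RBYB B=OBWB
After move 3 (U): U=OWGG F=WWGY R=OBRR B=OYWB L=GROY
After move 4 (U): U=GOGW F=OBGY R=OYRR B=GRWB L=WWOY
After move 5 (R'): R=YROR U=GWGG F=OOGW D=RBYY B=BRBB
After move 6 (F'): F=OWOG U=GWYO R=BRRR D=WYYY L=WGOG
After move 7 (U): U=YGOW F=BROG R=BRRR B=WGBB L=OWOG
Query: U face = YGOW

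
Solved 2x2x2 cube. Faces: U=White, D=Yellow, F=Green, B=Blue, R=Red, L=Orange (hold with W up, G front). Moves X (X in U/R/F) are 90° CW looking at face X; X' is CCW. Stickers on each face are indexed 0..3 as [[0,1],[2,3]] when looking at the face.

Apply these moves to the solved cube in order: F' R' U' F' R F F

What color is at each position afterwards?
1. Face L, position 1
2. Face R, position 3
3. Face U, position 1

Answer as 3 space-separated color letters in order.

After move 1 (F'): F=GGGG U=WWRR R=YRYR D=OOYY L=OWOW
After move 2 (R'): R=RRYY U=WBRB F=GWGR D=OGYG B=YBOB
After move 3 (U'): U=BBWR F=OWGR R=GWYY B=RROB L=YBOW
After move 4 (F'): F=WROG U=BBGY R=GWOY D=BWYG L=YROW
After move 5 (R): R=OGYW U=BRGG F=WWOG D=BOYR B=YRBB
After move 6 (F): F=OWGW U=BRWR R=GGGW D=YOYR L=YBOO
After move 7 (F): F=GOWW U=BROB R=WGRW D=GGYR L=YYOO
Query 1: L[1] = Y
Query 2: R[3] = W
Query 3: U[1] = R

Answer: Y W R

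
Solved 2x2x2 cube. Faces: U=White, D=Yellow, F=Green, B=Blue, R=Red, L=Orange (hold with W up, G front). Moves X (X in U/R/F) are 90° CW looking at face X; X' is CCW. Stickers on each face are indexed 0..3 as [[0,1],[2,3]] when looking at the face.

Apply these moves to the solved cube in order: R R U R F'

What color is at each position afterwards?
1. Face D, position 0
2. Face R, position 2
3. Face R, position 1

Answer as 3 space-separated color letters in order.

Answer: B Y G

Derivation:
After move 1 (R): R=RRRR U=WGWG F=GYGY D=YBYB B=WBWB
After move 2 (R): R=RRRR U=WYWY F=GBGB D=YWYW B=GBGB
After move 3 (U): U=WWYY F=RRGB R=GBRR B=OOGB L=GBOO
After move 4 (R): R=RGRB U=WRYB F=RWGW D=YGYO B=YOWB
After move 5 (F'): F=WWRG U=WRRR R=GGYB D=BOYO L=GBOY
Query 1: D[0] = B
Query 2: R[2] = Y
Query 3: R[1] = G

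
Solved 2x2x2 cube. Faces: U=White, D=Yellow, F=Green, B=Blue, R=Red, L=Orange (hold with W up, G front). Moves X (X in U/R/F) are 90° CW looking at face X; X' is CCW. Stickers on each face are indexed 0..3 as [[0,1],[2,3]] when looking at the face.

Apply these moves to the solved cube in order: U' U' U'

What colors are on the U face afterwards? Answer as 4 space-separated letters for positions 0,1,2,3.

Answer: W W W W

Derivation:
After move 1 (U'): U=WWWW F=OOGG R=GGRR B=RRBB L=BBOO
After move 2 (U'): U=WWWW F=BBGG R=OORR B=GGBB L=RROO
After move 3 (U'): U=WWWW F=RRGG R=BBRR B=OOBB L=GGOO
Query: U face = WWWW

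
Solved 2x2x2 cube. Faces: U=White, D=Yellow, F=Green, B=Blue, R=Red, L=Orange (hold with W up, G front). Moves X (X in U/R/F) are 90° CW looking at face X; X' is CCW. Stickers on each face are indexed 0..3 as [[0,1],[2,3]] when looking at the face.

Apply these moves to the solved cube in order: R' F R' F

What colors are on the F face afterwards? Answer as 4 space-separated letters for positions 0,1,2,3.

Answer: W G O B

Derivation:
After move 1 (R'): R=RRRR U=WBWB F=GWGW D=YGYG B=YBYB
After move 2 (F): F=GGWW U=WBOO R=WRBR D=RRYG L=OYOG
After move 3 (R'): R=RRWB U=WYOY F=GBWO D=RGYW B=GBRB
After move 4 (F): F=WGOB U=WYGY R=ORYB D=WRYW L=OROG
Query: F face = WGOB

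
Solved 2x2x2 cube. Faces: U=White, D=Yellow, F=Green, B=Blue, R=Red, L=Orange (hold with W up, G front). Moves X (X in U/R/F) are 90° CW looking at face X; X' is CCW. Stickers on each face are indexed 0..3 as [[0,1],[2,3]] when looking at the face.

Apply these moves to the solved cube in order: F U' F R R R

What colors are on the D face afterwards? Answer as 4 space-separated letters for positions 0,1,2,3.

After move 1 (F): F=GGGG U=WWOO R=WRWR D=RRYY L=OYOY
After move 2 (U'): U=WOWO F=OYGG R=GGWR B=WRBB L=BBOY
After move 3 (F): F=GOGY U=WOYB R=WGOR D=WGYY L=BROR
After move 4 (R): R=OWRG U=WOYY F=GGGY D=WBYW B=BROB
After move 5 (R): R=ROGW U=WGYY F=GBGW D=WOYB B=YROB
After move 6 (R): R=GRWO U=WBYW F=GOGB D=WOYY B=YRGB
Query: D face = WOYY

Answer: W O Y Y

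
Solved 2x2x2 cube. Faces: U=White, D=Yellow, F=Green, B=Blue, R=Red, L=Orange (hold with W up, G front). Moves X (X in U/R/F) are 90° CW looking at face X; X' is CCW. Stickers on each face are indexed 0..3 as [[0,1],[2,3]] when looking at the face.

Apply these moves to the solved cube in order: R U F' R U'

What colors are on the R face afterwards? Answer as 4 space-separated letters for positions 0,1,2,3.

After move 1 (R): R=RRRR U=WGWG F=GYGY D=YBYB B=WBWB
After move 2 (U): U=WWGG F=RRGY R=WBRR B=OOWB L=GYOO
After move 3 (F'): F=RYRG U=WWWR R=BBYR D=YOYB L=GGOG
After move 4 (R): R=YBRB U=WYWG F=RORB D=YWYO B=ROWB
After move 5 (U'): U=YGWW F=GGRB R=RORB B=YBWB L=ROOG
Query: R face = RORB

Answer: R O R B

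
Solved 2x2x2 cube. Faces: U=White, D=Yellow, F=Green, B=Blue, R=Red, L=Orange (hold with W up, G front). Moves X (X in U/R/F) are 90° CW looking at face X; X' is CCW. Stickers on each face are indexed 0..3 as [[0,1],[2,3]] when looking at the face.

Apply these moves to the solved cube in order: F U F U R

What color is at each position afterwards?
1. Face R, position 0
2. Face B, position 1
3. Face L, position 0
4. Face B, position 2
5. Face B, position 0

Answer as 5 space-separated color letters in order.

After move 1 (F): F=GGGG U=WWOO R=WRWR D=RRYY L=OYOY
After move 2 (U): U=OWOW F=WRGG R=BBWR B=OYBB L=GGOY
After move 3 (F): F=GWGR U=OWYG R=OBWR D=WBYY L=GROR
After move 4 (U): U=YOGW F=OBGR R=OYWR B=GRBB L=GWOR
After move 5 (R): R=WORY U=YBGR F=OBGY D=WBYG B=WROB
Query 1: R[0] = W
Query 2: B[1] = R
Query 3: L[0] = G
Query 4: B[2] = O
Query 5: B[0] = W

Answer: W R G O W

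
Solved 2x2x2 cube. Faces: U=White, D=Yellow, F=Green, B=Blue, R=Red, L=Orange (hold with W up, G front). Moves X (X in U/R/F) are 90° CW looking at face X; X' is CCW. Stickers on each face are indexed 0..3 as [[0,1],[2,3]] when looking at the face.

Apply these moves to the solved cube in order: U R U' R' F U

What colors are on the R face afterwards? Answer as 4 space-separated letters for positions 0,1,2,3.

After move 1 (U): U=WWWW F=RRGG R=BBRR B=OOBB L=GGOO
After move 2 (R): R=RBRB U=WRWG F=RYGY D=YBYO B=WOWB
After move 3 (U'): U=RGWW F=GGGY R=RYRB B=RBWB L=WOOO
After move 4 (R'): R=YBRR U=RWWR F=GGGW D=YGYY B=OBBB
After move 5 (F): F=GGWG U=RWOO R=WBRR D=RYYY L=WYOG
After move 6 (U): U=OROW F=WBWG R=OBRR B=WYBB L=GGOG
Query: R face = OBRR

Answer: O B R R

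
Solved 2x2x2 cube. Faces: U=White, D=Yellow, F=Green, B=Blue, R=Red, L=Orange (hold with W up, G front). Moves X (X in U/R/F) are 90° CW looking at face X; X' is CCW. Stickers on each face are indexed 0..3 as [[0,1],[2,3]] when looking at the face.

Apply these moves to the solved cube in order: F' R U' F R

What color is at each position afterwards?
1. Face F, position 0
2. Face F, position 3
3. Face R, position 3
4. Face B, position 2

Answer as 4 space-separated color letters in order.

Answer: G B O G

Derivation:
After move 1 (F'): F=GGGG U=WWRR R=YRYR D=OOYY L=OWOW
After move 2 (R): R=YYRR U=WGRG F=GOGY D=OBYB B=RBWB
After move 3 (U'): U=GGWR F=OWGY R=GORR B=YYWB L=RBOW
After move 4 (F): F=GOYW U=GGWB R=WORR D=RGYB L=ROOB
After move 5 (R): R=RWRO U=GOWW F=GGYB D=RWYY B=BYGB
Query 1: F[0] = G
Query 2: F[3] = B
Query 3: R[3] = O
Query 4: B[2] = G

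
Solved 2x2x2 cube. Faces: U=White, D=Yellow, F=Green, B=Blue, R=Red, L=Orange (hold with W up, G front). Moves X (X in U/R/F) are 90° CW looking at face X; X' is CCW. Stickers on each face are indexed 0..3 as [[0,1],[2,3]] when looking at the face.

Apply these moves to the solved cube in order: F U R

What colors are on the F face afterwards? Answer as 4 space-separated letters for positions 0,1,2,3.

After move 1 (F): F=GGGG U=WWOO R=WRWR D=RRYY L=OYOY
After move 2 (U): U=OWOW F=WRGG R=BBWR B=OYBB L=GGOY
After move 3 (R): R=WBRB U=OROG F=WRGY D=RBYO B=WYWB
Query: F face = WRGY

Answer: W R G Y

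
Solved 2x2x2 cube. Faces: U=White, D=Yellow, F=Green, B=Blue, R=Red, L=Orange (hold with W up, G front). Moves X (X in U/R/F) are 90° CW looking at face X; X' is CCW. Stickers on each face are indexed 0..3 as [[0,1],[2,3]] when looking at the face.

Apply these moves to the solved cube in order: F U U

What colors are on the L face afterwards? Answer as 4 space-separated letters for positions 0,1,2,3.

Answer: W R O Y

Derivation:
After move 1 (F): F=GGGG U=WWOO R=WRWR D=RRYY L=OYOY
After move 2 (U): U=OWOW F=WRGG R=BBWR B=OYBB L=GGOY
After move 3 (U): U=OOWW F=BBGG R=OYWR B=GGBB L=WROY
Query: L face = WROY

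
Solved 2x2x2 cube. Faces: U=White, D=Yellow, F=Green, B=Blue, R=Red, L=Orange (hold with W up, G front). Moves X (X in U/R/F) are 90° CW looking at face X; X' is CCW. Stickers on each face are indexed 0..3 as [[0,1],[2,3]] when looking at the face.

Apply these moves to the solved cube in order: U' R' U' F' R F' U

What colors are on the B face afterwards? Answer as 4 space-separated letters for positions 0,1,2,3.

After move 1 (U'): U=WWWW F=OOGG R=GGRR B=RRBB L=BBOO
After move 2 (R'): R=GRGR U=WBWR F=OWGW D=YOYG B=YRYB
After move 3 (U'): U=BRWW F=BBGW R=OWGR B=GRYB L=YROO
After move 4 (F'): F=BWBG U=BROG R=OWYR D=ROYG L=YWOW
After move 5 (R): R=YORW U=BWOG F=BOBG D=RYYG B=GRRB
After move 6 (F'): F=OGBB U=BWYR R=YORW D=WWYG L=YGOO
After move 7 (U): U=YBRW F=YOBB R=GRRW B=YGRB L=OGOO
Query: B face = YGRB

Answer: Y G R B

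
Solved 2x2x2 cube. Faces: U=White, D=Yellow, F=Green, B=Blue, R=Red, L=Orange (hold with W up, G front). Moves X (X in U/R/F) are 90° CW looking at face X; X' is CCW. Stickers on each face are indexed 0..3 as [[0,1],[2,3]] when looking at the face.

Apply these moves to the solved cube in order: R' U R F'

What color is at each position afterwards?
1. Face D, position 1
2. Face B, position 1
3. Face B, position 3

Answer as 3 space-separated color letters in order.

Answer: O O B

Derivation:
After move 1 (R'): R=RRRR U=WBWB F=GWGW D=YGYG B=YBYB
After move 2 (U): U=WWBB F=RRGW R=YBRR B=OOYB L=GWOO
After move 3 (R): R=RYRB U=WRBW F=RGGG D=YYYO B=BOWB
After move 4 (F'): F=GGRG U=WRRR R=YYYB D=WOYO L=GWOB
Query 1: D[1] = O
Query 2: B[1] = O
Query 3: B[3] = B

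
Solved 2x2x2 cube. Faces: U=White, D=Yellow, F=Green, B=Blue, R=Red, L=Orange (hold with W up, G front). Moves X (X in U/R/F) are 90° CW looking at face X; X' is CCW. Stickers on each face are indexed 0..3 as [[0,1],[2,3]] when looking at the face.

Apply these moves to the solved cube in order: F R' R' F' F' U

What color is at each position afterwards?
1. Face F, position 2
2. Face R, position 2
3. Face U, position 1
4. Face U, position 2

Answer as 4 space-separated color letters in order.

Answer: B Y W R

Derivation:
After move 1 (F): F=GGGG U=WWOO R=WRWR D=RRYY L=OYOY
After move 2 (R'): R=RRWW U=WBOB F=GWGO D=RGYG B=YBRB
After move 3 (R'): R=RWRW U=WROY F=GBGB D=RWYO B=GBGB
After move 4 (F'): F=BBGG U=WRRR R=WWRW D=YYYO L=OYOO
After move 5 (F'): F=BGBG U=WRWR R=YWYW D=YOYO L=OROR
After move 6 (U): U=WWRR F=YWBG R=GBYW B=ORGB L=BGOR
Query 1: F[2] = B
Query 2: R[2] = Y
Query 3: U[1] = W
Query 4: U[2] = R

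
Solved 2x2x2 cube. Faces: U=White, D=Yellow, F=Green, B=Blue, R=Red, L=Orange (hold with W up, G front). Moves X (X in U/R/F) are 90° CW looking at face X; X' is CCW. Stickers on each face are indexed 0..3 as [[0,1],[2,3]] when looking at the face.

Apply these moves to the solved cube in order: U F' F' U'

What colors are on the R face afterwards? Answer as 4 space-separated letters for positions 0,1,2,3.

Answer: G G G R

Derivation:
After move 1 (U): U=WWWW F=RRGG R=BBRR B=OOBB L=GGOO
After move 2 (F'): F=RGRG U=WWBR R=YBYR D=GOYY L=GWOW
After move 3 (F'): F=GGRR U=WWYY R=OBGR D=WWYY L=GROB
After move 4 (U'): U=WYWY F=GRRR R=GGGR B=OBBB L=OOOB
Query: R face = GGGR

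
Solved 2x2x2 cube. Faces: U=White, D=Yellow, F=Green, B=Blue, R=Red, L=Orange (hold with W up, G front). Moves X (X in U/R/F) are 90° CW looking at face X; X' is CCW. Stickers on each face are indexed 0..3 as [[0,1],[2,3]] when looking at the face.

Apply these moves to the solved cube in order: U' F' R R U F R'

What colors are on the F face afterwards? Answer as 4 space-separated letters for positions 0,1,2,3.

After move 1 (U'): U=WWWW F=OOGG R=GGRR B=RRBB L=BBOO
After move 2 (F'): F=OGOG U=WWGR R=YGYR D=BOYY L=BWOW
After move 3 (R): R=YYRG U=WGGG F=OOOY D=BBYR B=RRWB
After move 4 (R): R=RYGY U=WOGY F=OBOR D=BWYR B=GRGB
After move 5 (U): U=GWYO F=RYOR R=GRGY B=BWGB L=OBOW
After move 6 (F): F=ORRY U=GWWB R=YROY D=GGYR L=OBOW
After move 7 (R'): R=RYYO U=GGWB F=OWRB D=GRYY B=RWGB
Query: F face = OWRB

Answer: O W R B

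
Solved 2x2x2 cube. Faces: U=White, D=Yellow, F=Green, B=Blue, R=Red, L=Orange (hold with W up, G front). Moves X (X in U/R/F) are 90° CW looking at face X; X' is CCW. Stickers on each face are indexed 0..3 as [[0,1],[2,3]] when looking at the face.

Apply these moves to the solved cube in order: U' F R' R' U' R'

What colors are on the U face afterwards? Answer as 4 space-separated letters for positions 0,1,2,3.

After move 1 (U'): U=WWWW F=OOGG R=GGRR B=RRBB L=BBOO
After move 2 (F): F=GOGO U=WWOB R=WGWR D=RGYY L=BYOY
After move 3 (R'): R=GRWW U=WBOR F=GWGB D=ROYO B=YRGB
After move 4 (R'): R=RWGW U=WGOY F=GBGR D=RWYB B=OROB
After move 5 (U'): U=GYWO F=BYGR R=GBGW B=RWOB L=OROY
After move 6 (R'): R=BWGG U=GOWR F=BYGO D=RYYR B=BWWB
Query: U face = GOWR

Answer: G O W R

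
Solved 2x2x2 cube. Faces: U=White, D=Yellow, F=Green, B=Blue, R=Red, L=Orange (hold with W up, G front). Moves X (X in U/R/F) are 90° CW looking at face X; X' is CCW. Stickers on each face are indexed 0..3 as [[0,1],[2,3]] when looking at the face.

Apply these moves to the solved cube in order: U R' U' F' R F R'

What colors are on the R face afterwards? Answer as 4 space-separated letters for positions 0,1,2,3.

Answer: R W R G

Derivation:
After move 1 (U): U=WWWW F=RRGG R=BBRR B=OOBB L=GGOO
After move 2 (R'): R=BRBR U=WBWO F=RWGW D=YRYG B=YOYB
After move 3 (U'): U=BOWW F=GGGW R=RWBR B=BRYB L=YOOO
After move 4 (F'): F=GWGG U=BORB R=RWYR D=OOYG L=YWOW
After move 5 (R): R=YRRW U=BWRG F=GOGG D=OYYB B=BROB
After move 6 (F): F=GGGO U=BWWW R=RRGW D=RYYB L=YOOY
After move 7 (R'): R=RWRG U=BOWB F=GWGW D=RGYO B=BRYB
Query: R face = RWRG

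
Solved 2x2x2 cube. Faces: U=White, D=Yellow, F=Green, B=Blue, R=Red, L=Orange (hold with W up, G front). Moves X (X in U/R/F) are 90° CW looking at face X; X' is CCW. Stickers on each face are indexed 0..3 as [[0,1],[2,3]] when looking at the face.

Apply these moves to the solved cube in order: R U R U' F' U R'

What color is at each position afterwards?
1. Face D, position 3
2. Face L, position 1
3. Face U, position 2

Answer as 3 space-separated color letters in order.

Answer: G B R

Derivation:
After move 1 (R): R=RRRR U=WGWG F=GYGY D=YBYB B=WBWB
After move 2 (U): U=WWGG F=RRGY R=WBRR B=OOWB L=GYOO
After move 3 (R): R=RWRB U=WRGY F=RBGB D=YWYO B=GOWB
After move 4 (U'): U=RYWG F=GYGB R=RBRB B=RWWB L=GOOO
After move 5 (F'): F=YBGG U=RYRR R=WBYB D=OOYO L=GGOW
After move 6 (U): U=RRRY F=WBGG R=RWYB B=GGWB L=YBOW
After move 7 (R'): R=WBRY U=RWRG F=WRGY D=OBYG B=OGOB
Query 1: D[3] = G
Query 2: L[1] = B
Query 3: U[2] = R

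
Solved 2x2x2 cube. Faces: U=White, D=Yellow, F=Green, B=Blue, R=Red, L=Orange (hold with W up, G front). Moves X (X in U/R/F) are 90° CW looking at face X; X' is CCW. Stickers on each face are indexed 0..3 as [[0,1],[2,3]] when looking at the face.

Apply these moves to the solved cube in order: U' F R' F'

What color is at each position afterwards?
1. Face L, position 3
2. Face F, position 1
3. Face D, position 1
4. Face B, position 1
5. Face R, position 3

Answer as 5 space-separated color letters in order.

Answer: O B Y R W

Derivation:
After move 1 (U'): U=WWWW F=OOGG R=GGRR B=RRBB L=BBOO
After move 2 (F): F=GOGO U=WWOB R=WGWR D=RGYY L=BYOY
After move 3 (R'): R=GRWW U=WBOR F=GWGB D=ROYO B=YRGB
After move 4 (F'): F=WBGG U=WBGW R=ORRW D=YYYO L=BROO
Query 1: L[3] = O
Query 2: F[1] = B
Query 3: D[1] = Y
Query 4: B[1] = R
Query 5: R[3] = W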